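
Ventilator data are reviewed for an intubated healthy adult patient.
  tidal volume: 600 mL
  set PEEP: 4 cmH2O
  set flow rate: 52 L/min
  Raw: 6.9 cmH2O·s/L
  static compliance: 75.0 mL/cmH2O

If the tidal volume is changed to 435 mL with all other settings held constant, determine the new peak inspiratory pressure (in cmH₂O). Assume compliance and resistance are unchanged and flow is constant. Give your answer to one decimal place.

15.8

Flow: 52 L/min ÷ 60 = 0.8667 L/s.
PIP = Vt/C + R·V̇ + PEEP (constant-flow equation of motion).
Only the elastic term changes: ΔPIP = ΔVt / C = (435 − 600) / 75.0 = -2.2 cmH2O.
Original PIP = 600/75.0 + 6.9×0.8667 + 4 = 17.98 cmH2O; new PIP = 17.98 + (-2.2) = 15.78 cmH2O.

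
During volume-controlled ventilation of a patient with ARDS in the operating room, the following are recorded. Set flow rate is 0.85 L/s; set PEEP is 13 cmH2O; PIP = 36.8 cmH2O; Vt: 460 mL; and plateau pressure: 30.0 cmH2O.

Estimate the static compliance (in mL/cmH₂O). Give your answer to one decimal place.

27.1

Cstat = Vt / (Pplat − PEEP) = 460 / (30.0 − 13) = 460 / 17.0 = 27.059 mL/cmH2O.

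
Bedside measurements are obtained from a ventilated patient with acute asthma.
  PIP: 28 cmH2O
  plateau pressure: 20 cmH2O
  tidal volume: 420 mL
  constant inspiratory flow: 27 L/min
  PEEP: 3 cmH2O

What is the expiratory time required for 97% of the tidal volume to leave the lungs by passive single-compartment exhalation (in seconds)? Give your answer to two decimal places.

Flow: 27 L/min ÷ 60 = 0.45 L/s.
R = (PIP − Pplat)/V̇ = (28 − 20) / 0.45 = 8.0/0.45 = 17.778 cmH2O·s/L.
C = Vt/(Pplat − PEEP) = 420.0 / (20 − 3) = 420.0/17.0 = 24.706 mL/cmH2O.
τ = R × C = 17.778 × 0.02471 L/cmH2O = 0.4393 s.
t = −τ·ln(1 − 0.97) = −0.4393·ln(0.03) = 1.54 s.

1.54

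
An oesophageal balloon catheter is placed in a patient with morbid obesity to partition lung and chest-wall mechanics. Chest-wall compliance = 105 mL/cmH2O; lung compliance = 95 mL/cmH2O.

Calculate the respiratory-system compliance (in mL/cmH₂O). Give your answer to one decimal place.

Lung and chest wall are elastances in series: 1/Crs = 1/CL + 1/Ccw.
1/Crs = 1/95 + 1/105 = 0.02005.
Crs = 49.875 mL/cmH2O.

49.9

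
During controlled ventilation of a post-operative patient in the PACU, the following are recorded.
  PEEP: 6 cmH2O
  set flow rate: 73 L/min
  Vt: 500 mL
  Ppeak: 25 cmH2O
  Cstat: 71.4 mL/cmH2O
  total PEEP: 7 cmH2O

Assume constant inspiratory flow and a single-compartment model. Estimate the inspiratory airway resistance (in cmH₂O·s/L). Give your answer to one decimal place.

9.0

Flow: 73 L/min ÷ 60 = 1.2167 L/s.
Total PEEP = 7 cmH2O (set 6 + intrinsic 1); this is the baseline alveolar pressure.
Equation of motion (constant flow): PIP = Vt/C + R·V̇ + PEEP.
R·V̇ = PIP − Vt/C − PEEP = 25 − 500/71.4 − 7 = 25 − 7.003 − 7 = 10.997 cmH2O.
R = 10.997 / 1.2167 = 9.038 cmH2O·s/L.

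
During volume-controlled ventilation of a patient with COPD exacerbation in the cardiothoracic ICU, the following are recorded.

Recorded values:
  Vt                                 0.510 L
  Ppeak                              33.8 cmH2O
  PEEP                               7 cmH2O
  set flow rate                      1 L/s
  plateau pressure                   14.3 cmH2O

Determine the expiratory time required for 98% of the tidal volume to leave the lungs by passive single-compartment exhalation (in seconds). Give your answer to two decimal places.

R = (PIP − Pplat)/V̇ = (33.8 − 14.3) / 1 = 19.5/1 = 19.5 cmH2O·s/L.
C = Vt/(Pplat − PEEP) = 510.0 / (14.3 − 7) = 510.0/7.3 = 69.863 mL/cmH2O.
τ = R × C = 19.5 × 0.06986 L/cmH2O = 1.362 s.
t = −τ·ln(1 − 0.98) = −1.362·ln(0.02) = 5.328 s.

5.33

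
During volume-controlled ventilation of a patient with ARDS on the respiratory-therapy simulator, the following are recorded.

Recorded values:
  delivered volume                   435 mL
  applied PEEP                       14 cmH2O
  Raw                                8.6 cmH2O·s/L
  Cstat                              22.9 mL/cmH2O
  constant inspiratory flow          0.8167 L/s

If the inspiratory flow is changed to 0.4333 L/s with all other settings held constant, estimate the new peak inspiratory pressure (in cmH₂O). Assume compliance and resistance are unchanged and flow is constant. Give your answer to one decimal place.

PIP = Vt/C + R·V̇ + PEEP (constant-flow equation of motion).
Only the resistive term changes: ΔPIP = R × ΔV̇ = 8.6 × (0.4333 − 0.8167) = 8.6 × -0.3834 = -3.297 cmH2O.
Original PIP = 435/22.9 + 8.6×0.8167 + 14 = 40.019 cmH2O; new PIP = 40.019 + (-3.297) = 36.722 cmH2O.

36.7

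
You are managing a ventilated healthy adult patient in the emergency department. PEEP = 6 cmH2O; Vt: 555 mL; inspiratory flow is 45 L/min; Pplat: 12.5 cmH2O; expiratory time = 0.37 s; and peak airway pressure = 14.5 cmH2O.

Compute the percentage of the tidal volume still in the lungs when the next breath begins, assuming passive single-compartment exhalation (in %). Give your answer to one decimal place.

Flow: 45 L/min ÷ 60 = 0.75 L/s.
R = (PIP − Pplat)/V̇ = (14.5 − 12.5) / 0.75 = 2.0/0.75 = 2.667 cmH2O·s/L.
C = Vt/(Pplat − PEEP) = 555.0 / (12.5 − 6) = 555.0/6.5 = 85.385 mL/cmH2O.
τ = R × C = 2.667 × 0.08539 L/cmH2O = 0.2277 s.
Fraction remaining at end-expiration = e^(−Te/τ) = e^(−0.37/0.2277) = 0.1969 → 19.69%.

19.7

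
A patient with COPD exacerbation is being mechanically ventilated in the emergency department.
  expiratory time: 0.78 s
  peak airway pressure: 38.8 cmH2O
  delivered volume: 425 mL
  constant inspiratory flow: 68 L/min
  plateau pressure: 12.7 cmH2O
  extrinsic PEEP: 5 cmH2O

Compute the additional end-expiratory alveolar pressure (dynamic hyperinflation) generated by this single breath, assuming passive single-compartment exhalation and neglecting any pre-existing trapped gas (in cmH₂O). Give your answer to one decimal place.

4.2

Flow: 68 L/min ÷ 60 = 1.1333 L/s.
R = (PIP − Pplat)/V̇ = (38.8 − 12.7) / 1.1333 = 26.1/1.1333 = 23.03 cmH2O·s/L.
C = Vt/(Pplat − PEEP) = 425.0 / (12.7 − 5) = 425.0/7.7 = 55.195 mL/cmH2O.
τ = R × C = 23.03 × 0.0552 L/cmH2O = 1.271 s.
Fraction remaining = e^(−Te/τ) = e^(−0.78/1.271) = 0.5413; trapped volume = 425.0 × 0.5413 = 230.05 mL.
Additional alveolar pressure from trapping ≈ V_trapped / C = 230.05 / 55.195 = 4.168 cmH2O.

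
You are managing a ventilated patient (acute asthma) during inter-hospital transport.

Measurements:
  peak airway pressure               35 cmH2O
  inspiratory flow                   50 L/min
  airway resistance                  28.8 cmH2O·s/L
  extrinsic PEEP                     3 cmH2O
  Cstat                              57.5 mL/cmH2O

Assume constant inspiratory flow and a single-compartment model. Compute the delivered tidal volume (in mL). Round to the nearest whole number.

Flow: 50 L/min ÷ 60 = 0.8333 L/s.
Equation of motion (constant flow): PIP = Vt/C + R·V̇ + PEEP.
Vt/C = PIP − R·V̇ − PEEP = 35 − 23.999 − 3 = 8.001 cmH2O.
Vt = C × 8.001 = 57.5 × 8.001 = 460.06 mL.

460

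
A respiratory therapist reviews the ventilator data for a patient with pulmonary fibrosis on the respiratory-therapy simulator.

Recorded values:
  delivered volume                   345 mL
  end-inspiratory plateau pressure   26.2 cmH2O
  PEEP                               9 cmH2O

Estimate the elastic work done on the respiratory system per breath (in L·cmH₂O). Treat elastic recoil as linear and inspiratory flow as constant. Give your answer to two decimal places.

Elastic work ≈ ½ × (Pplat − PEEP) × Vt = 0.5 × (26.2 − 9) × 0.345 L = 0.5 × 17.2 × 0.345 = 2.967 L·cmH2O.

2.97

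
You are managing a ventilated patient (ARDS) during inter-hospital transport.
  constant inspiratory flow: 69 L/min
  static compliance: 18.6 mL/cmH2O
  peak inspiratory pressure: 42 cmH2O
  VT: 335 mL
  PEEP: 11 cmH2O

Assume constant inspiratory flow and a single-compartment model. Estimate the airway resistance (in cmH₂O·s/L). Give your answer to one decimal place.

Flow: 69 L/min ÷ 60 = 1.15 L/s.
Equation of motion (constant flow): PIP = Vt/C + R·V̇ + PEEP.
R·V̇ = PIP − Vt/C − PEEP = 42 − 335/18.6 − 11 = 42 − 18.011 − 11 = 12.989 cmH2O.
R = 12.989 / 1.15 = 11.295 cmH2O·s/L.

11.3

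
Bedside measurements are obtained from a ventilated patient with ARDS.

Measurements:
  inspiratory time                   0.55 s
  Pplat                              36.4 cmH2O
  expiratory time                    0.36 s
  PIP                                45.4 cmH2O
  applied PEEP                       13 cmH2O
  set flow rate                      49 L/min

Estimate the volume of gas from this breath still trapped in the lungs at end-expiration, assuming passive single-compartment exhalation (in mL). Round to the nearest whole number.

82

Flow: 49 L/min ÷ 60 = 0.8167 L/s.
Vt = flow × Ti = 0.8167 L/s × 0.55 s × 1000 mL/L = 449.19 mL.
R = (PIP − Pplat)/V̇ = (45.4 − 36.4) / 0.8167 = 9.0/0.8167 = 11.02 cmH2O·s/L.
C = Vt/(Pplat − PEEP) = 449.19 / (36.4 − 13) = 449.19/23.4 = 19.196 mL/cmH2O.
τ = R × C = 11.02 × 0.0192 L/cmH2O = 0.2116 s.
Fraction remaining = e^(−Te/τ) = e^(−0.36/0.2116) = 0.1824.
Trapped volume = 449.19 × 0.1824 = 81.932 mL.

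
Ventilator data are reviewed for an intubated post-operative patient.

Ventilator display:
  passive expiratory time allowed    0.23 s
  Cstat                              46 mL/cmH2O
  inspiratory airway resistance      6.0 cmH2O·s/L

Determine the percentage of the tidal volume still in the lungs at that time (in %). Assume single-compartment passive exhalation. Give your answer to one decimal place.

43.5

τ = R × C = 6.0 × 46 mL/cmH2O = 6.0 × 0.046 L/cmH2O = 0.276 s.
Passive exhalation: V(t)/V₀ = e^(−t/τ) = e^(−0.23/0.276) = 0.4346.
Fraction remaining = 0.4346 → 43.46%.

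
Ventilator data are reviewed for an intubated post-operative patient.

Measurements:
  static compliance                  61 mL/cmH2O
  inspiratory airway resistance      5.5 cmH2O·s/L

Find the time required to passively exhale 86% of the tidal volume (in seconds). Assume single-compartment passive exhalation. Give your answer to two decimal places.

0.66

τ = R × C = 5.5 × 61 mL/cmH2O = 5.5 × 0.061 L/cmH2O = 0.3355 s.
Exhaled fraction f = 1 − e^(−t/τ) → t = −τ·ln(1 − f) = −0.3355·ln(0.14) = 0.6596 s.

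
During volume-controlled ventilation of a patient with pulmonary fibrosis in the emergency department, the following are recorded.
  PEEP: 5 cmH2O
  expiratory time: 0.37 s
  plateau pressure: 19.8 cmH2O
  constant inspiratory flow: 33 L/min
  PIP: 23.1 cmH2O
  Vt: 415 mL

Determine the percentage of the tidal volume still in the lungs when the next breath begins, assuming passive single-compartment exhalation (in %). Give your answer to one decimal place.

Flow: 33 L/min ÷ 60 = 0.55 L/s.
R = (PIP − Pplat)/V̇ = (23.1 − 19.8) / 0.55 = 3.3/0.55 = 6.0 cmH2O·s/L.
C = Vt/(Pplat − PEEP) = 415.0 / (19.8 − 5) = 415.0/14.8 = 28.041 mL/cmH2O.
τ = R × C = 6.0 × 0.02804 L/cmH2O = 0.1682 s.
Fraction remaining at end-expiration = e^(−Te/τ) = e^(−0.37/0.1682) = 0.1108 → 11.08%.

11.1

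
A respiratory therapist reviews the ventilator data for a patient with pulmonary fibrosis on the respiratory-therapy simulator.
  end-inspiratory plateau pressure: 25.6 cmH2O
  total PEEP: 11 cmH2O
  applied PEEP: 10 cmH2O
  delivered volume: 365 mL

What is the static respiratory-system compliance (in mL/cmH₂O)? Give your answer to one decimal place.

End-expiratory occlusion gives total PEEP = 11 cmH2O (intrinsic PEEP = 11 − 10 = 1). Use total PEEP for the elastic gradient.
Cstat = Vt / (Pplat − PEEPtotal) = 365 / (25.6 − 11) = 365 / 14.6 = 25.0 mL/cmH2O.

25.0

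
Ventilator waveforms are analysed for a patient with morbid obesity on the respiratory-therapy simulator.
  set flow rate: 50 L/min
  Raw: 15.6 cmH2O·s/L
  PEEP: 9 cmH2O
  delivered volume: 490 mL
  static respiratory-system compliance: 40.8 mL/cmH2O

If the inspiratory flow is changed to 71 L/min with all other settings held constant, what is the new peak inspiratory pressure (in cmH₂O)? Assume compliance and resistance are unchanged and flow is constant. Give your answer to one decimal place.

Flow: 50 L/min ÷ 60 = 0.8333 L/s.
New flow: 71 L/min ÷ 60 = 1.1833 L/s.
PIP = Vt/C + R·V̇ + PEEP (constant-flow equation of motion).
Only the resistive term changes: ΔPIP = R × ΔV̇ = 15.6 × (1.1833 − 0.8333) = 15.6 × 0.35 = 5.46 cmH2O.
Original PIP = 490/40.8 + 15.6×0.8333 + 9 = 34.009 cmH2O; new PIP = 34.009 + (5.46) = 39.469 cmH2O.

39.5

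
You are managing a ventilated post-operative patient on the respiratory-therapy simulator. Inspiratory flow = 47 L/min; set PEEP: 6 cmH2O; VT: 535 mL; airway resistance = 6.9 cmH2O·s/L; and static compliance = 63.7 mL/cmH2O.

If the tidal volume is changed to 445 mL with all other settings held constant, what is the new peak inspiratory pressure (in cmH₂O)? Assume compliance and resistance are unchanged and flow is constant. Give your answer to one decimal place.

18.4

Flow: 47 L/min ÷ 60 = 0.7833 L/s.
PIP = Vt/C + R·V̇ + PEEP (constant-flow equation of motion).
Only the elastic term changes: ΔPIP = ΔVt / C = (445 − 535) / 63.7 = -1.413 cmH2O.
Original PIP = 535/63.7 + 6.9×0.7833 + 6 = 19.804 cmH2O; new PIP = 19.804 + (-1.413) = 18.391 cmH2O.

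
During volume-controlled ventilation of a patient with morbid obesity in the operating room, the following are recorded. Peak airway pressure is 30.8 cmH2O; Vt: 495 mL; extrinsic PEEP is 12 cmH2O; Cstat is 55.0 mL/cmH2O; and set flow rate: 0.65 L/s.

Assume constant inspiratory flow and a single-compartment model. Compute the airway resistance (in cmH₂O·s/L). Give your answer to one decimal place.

Equation of motion (constant flow): PIP = Vt/C + R·V̇ + PEEP.
R·V̇ = PIP − Vt/C − PEEP = 30.8 − 495/55.0 − 12 = 30.8 − 9.0 − 12 = 9.8 cmH2O.
R = 9.8 / 0.65 = 15.077 cmH2O·s/L.

15.1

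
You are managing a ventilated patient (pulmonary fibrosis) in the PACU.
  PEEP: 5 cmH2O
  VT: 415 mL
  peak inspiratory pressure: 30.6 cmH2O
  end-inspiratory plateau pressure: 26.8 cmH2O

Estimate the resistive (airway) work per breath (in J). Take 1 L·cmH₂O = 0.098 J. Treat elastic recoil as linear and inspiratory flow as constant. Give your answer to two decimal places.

With constant inspiratory flow the resistive pressure is constant at PIP − Pplat = 30.6 − 26.8 = 3.8 cmH2O, so resistive work = 3.8 × 0.415 = 1.577 L·cmH2O.
× 0.098 J/(L·cmH2O) → 0.1545 J.

0.15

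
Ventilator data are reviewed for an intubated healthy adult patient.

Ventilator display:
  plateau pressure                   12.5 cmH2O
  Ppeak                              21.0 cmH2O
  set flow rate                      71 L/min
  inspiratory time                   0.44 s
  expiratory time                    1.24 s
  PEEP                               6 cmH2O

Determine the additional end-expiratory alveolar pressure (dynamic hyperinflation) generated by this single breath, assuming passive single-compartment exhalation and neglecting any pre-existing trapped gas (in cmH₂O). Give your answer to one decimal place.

Flow: 71 L/min ÷ 60 = 1.1833 L/s.
Vt = flow × Ti = 1.1833 L/s × 0.44 s × 1000 mL/L = 520.65 mL.
R = (PIP − Pplat)/V̇ = (21.0 − 12.5) / 1.1833 = 8.5/1.1833 = 7.183 cmH2O·s/L.
C = Vt/(Pplat − PEEP) = 520.65 / (12.5 − 6) = 520.65/6.5 = 80.1 mL/cmH2O.
τ = R × C = 7.183 × 0.0801 L/cmH2O = 0.5754 s.
Fraction remaining = e^(−Te/τ) = e^(−1.24/0.5754) = 0.1159; trapped volume = 520.65 × 0.1159 = 60.343 mL.
Additional alveolar pressure from trapping ≈ V_trapped / C = 60.343 / 80.1 = 0.7533 cmH2O.

0.8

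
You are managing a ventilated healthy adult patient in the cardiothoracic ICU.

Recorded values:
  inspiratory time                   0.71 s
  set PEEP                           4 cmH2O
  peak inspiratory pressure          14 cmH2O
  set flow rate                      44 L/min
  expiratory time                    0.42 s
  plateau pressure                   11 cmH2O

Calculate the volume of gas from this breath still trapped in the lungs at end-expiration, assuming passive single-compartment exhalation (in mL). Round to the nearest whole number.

131

Flow: 44 L/min ÷ 60 = 0.7333 L/s.
Vt = flow × Ti = 0.7333 L/s × 0.71 s × 1000 mL/L = 520.64 mL.
R = (PIP − Pplat)/V̇ = (14 − 11) / 0.7333 = 3.0/0.7333 = 4.091 cmH2O·s/L.
C = Vt/(Pplat − PEEP) = 520.64 / (11 − 4) = 520.64/7.0 = 74.377 mL/cmH2O.
τ = R × C = 4.091 × 0.07438 L/cmH2O = 0.3043 s.
Fraction remaining = e^(−Te/τ) = e^(−0.42/0.3043) = 0.2515.
Trapped volume = 520.64 × 0.2515 = 130.94 mL.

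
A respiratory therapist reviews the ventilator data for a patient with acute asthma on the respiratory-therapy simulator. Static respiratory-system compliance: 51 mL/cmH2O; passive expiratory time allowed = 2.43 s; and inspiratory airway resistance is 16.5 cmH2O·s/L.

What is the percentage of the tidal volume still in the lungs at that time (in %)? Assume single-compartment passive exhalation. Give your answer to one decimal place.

τ = R × C = 16.5 × 51 mL/cmH2O = 16.5 × 0.051 L/cmH2O = 0.8415 s.
Passive exhalation: V(t)/V₀ = e^(−t/τ) = e^(−2.43/0.8415) = 0.0557.
Fraction remaining = 0.0557 → 5.57%.

5.6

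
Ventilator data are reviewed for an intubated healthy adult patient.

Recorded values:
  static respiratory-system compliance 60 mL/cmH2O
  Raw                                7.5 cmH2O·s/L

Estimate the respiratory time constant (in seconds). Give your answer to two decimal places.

τ = R × C = 7.5 × 60 mL/cmH2O = 7.5 × 0.060 L/cmH2O = 0.45 s.

0.45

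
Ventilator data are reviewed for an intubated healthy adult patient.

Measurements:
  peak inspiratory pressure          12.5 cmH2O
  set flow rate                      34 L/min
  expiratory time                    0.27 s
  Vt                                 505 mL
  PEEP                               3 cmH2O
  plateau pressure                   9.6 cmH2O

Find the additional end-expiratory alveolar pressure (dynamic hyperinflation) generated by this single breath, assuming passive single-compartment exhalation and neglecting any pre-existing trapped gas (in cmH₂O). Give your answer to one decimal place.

Flow: 34 L/min ÷ 60 = 0.5667 L/s.
R = (PIP − Pplat)/V̇ = (12.5 − 9.6) / 0.5667 = 2.9/0.5667 = 5.117 cmH2O·s/L.
C = Vt/(Pplat − PEEP) = 505.0 / (9.6 − 3) = 505.0/6.6 = 76.515 mL/cmH2O.
τ = R × C = 5.117 × 0.07652 L/cmH2O = 0.3916 s.
Fraction remaining = e^(−Te/τ) = e^(−0.27/0.3916) = 0.5018; trapped volume = 505.0 × 0.5018 = 253.41 mL.
Additional alveolar pressure from trapping ≈ V_trapped / C = 253.41 / 76.515 = 3.312 cmH2O.

3.3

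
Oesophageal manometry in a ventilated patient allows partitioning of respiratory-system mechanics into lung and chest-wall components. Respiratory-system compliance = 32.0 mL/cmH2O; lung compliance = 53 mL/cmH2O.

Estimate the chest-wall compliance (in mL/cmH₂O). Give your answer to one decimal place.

80.8

1/Ccw = 1/Crs − 1/CL.
1/Ccw = 1/32.0 − 1/53 = 0.01238.
Ccw = 80.775 mL/cmH2O.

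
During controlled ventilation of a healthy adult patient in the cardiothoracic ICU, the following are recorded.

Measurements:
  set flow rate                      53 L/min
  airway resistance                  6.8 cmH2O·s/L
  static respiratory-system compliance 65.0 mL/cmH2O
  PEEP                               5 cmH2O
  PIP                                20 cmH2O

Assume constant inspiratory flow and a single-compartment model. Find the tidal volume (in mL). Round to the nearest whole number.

585

Flow: 53 L/min ÷ 60 = 0.8833 L/s.
Equation of motion (constant flow): PIP = Vt/C + R·V̇ + PEEP.
Vt/C = PIP − R·V̇ − PEEP = 20 − 6.006 − 5 = 8.994 cmH2O.
Vt = C × 8.994 = 65.0 × 8.994 = 584.61 mL.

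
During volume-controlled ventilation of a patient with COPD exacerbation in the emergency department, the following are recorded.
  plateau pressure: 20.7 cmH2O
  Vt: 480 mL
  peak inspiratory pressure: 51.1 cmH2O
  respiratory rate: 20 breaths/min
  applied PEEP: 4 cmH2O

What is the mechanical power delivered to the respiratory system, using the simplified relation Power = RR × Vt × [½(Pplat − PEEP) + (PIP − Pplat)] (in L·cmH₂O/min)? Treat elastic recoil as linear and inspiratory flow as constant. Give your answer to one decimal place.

Per-breath work = Vt × [½(Pplat−PEEP) + (PIP−Pplat)] = 0.480 × [0.5×16.7 + 30.4] = 0.480 × 38.75 = 18.6 L·cmH2O.
Power = 20 × 18.6 = 372.0 L·cmH2O/min.

372.0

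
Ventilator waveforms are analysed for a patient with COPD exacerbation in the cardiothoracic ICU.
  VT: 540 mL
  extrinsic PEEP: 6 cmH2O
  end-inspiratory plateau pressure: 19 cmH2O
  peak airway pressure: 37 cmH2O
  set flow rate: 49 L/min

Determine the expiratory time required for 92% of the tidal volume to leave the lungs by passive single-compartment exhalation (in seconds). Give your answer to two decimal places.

2.31

Flow: 49 L/min ÷ 60 = 0.8167 L/s.
R = (PIP − Pplat)/V̇ = (37 − 19) / 0.8167 = 18.0/0.8167 = 22.04 cmH2O·s/L.
C = Vt/(Pplat − PEEP) = 540.0 / (19 − 6) = 540.0/13.0 = 41.538 mL/cmH2O.
τ = R × C = 22.04 × 0.04154 L/cmH2O = 0.9155 s.
t = −τ·ln(1 − 0.92) = −0.9155·ln(0.08) = 2.312 s.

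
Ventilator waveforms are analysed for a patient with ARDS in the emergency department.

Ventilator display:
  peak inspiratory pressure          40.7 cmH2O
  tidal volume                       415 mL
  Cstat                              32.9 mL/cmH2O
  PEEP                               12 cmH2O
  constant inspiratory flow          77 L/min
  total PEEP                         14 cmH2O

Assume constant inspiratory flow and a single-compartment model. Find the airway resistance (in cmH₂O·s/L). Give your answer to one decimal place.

11.0

Flow: 77 L/min ÷ 60 = 1.2833 L/s.
Total PEEP = 14 cmH2O (set 12 + intrinsic 2); this is the baseline alveolar pressure.
Equation of motion (constant flow): PIP = Vt/C + R·V̇ + PEEP.
R·V̇ = PIP − Vt/C − PEEP = 40.7 − 415/32.9 − 14 = 40.7 − 12.614 − 14 = 14.086 cmH2O.
R = 14.086 / 1.2833 = 10.976 cmH2O·s/L.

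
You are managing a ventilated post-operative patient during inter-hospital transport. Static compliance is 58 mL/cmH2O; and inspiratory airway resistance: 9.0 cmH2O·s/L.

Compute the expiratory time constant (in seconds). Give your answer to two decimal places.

τ = R × C = 9.0 × 58 mL/cmH2O = 9.0 × 0.058 L/cmH2O = 0.522 s.

0.52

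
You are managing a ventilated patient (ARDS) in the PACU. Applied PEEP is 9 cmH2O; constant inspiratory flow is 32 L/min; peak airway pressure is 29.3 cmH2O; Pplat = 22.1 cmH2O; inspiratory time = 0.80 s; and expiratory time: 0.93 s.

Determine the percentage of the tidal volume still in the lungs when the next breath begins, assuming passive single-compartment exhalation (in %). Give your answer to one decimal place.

12.1

Flow: 32 L/min ÷ 60 = 0.5333 L/s.
Vt = flow × Ti = 0.5333 L/s × 0.80 s × 1000 mL/L = 426.64 mL.
R = (PIP − Pplat)/V̇ = (29.3 − 22.1) / 0.5333 = 7.2/0.5333 = 13.501 cmH2O·s/L.
C = Vt/(Pplat − PEEP) = 426.64 / (22.1 − 9) = 426.64/13.1 = 32.568 mL/cmH2O.
τ = R × C = 13.501 × 0.03257 L/cmH2O = 0.4397 s.
Fraction remaining at end-expiration = e^(−Te/τ) = e^(−0.93/0.4397) = 0.1206 → 12.06%.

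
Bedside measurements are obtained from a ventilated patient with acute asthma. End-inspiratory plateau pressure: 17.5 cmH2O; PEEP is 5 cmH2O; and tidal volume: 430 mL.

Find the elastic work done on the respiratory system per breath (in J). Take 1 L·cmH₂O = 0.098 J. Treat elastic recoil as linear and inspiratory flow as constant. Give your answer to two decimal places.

Elastic work ≈ ½ × (Pplat − PEEP) × Vt = 0.5 × (17.5 − 5) × 0.430 L = 0.5 × 12.5 × 0.430 = 2.688 L·cmH2O.
× 0.098 J/(L·cmH2O) → 0.2634 J.

0.26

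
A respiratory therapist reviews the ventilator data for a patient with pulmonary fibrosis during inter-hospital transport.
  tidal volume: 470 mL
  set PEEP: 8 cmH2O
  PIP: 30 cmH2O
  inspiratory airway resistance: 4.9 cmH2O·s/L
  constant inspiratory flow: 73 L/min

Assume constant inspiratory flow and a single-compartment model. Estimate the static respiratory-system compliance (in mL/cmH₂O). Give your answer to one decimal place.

Flow: 73 L/min ÷ 60 = 1.2167 L/s.
Equation of motion (constant flow): PIP = Vt/C + R·V̇ + PEEP.
Vt/C = PIP − R·V̇ − PEEP = 30 − 4.9×1.2167 − 8 = 30 − 5.962 − 8 = 16.038 cmH2O.
C = Vt / 16.038 = 470 / 16.038 = 29.305 mL/cmH2O.

29.3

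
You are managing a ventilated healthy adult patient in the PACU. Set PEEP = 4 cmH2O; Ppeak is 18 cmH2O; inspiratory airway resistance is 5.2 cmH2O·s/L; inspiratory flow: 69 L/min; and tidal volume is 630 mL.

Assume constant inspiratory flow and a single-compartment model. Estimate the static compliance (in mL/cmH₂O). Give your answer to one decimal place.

78.6

Flow: 69 L/min ÷ 60 = 1.15 L/s.
Equation of motion (constant flow): PIP = Vt/C + R·V̇ + PEEP.
Vt/C = PIP − R·V̇ − PEEP = 18 − 5.2×1.15 − 4 = 18 − 5.98 − 4 = 8.02 cmH2O.
C = Vt / 8.02 = 630 / 8.02 = 78.554 mL/cmH2O.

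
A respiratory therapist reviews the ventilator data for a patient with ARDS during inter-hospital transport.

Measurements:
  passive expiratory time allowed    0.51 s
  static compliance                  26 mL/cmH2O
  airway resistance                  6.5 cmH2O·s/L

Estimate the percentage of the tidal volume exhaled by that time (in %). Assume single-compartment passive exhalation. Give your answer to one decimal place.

τ = R × C = 6.5 × 26 mL/cmH2O = 6.5 × 0.026 L/cmH2O = 0.169 s.
Passive exhalation: V(t)/V₀ = e^(−t/τ) = e^(−0.51/0.169) = 0.04891.
Fraction exhaled = 1 − 0.04891 = 0.9511 → 95.11%.

95.1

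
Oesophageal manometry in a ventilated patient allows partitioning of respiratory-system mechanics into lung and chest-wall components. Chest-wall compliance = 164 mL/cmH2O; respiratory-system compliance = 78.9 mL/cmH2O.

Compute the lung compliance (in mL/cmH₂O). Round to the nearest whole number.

1/CL = 1/Crs − 1/Ccw.
1/CL = 1/78.9 − 1/164 = 0.006577.
CL = 152.05 mL/cmH2O.

152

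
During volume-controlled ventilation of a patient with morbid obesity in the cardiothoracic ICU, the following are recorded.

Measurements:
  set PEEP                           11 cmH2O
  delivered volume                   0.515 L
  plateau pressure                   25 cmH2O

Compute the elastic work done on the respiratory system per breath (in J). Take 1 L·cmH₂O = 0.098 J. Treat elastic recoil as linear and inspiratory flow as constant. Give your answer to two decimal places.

Elastic work ≈ ½ × (Pplat − PEEP) × Vt = 0.5 × (25 − 11) × 0.515 L = 0.5 × 14.0 × 0.515 = 3.605 L·cmH2O.
× 0.098 J/(L·cmH2O) → 0.3533 J.

0.35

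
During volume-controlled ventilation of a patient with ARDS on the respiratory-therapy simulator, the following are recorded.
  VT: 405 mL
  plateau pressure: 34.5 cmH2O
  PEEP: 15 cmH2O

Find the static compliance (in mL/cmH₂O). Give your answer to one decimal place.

Cstat = Vt / (Pplat − PEEP) = 405 / (34.5 − 15) = 405 / 19.5 = 20.769 mL/cmH2O.

20.8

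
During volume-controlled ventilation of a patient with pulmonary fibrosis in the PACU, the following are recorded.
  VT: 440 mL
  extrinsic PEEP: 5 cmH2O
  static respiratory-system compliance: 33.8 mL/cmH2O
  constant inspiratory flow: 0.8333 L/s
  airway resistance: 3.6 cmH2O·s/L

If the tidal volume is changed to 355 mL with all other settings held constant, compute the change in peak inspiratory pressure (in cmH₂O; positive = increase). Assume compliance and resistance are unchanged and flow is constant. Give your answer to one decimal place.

-2.5

PIP = Vt/C + R·V̇ + PEEP (constant-flow equation of motion).
Only the elastic term changes: ΔPIP = ΔVt / C = (355 − 440) / 33.8 = -2.515 cmH2O.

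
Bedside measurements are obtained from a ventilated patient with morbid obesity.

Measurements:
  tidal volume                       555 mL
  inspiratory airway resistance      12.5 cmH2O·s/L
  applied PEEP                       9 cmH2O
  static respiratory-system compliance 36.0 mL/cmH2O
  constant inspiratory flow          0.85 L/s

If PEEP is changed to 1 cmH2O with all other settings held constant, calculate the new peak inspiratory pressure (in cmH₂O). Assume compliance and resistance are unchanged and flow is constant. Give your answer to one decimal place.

27.0

PIP = Vt/C + R·V̇ + PEEP (constant-flow equation of motion).
Only the baseline term changes: ΔPIP = ΔPEEP = 1 − 9 = -8.0 cmH2O.
Original PIP = 555/36.0 + 12.5×0.85 + 9 = 35.042 cmH2O; new PIP = 35.042 + (-8.0) = 27.042 cmH2O.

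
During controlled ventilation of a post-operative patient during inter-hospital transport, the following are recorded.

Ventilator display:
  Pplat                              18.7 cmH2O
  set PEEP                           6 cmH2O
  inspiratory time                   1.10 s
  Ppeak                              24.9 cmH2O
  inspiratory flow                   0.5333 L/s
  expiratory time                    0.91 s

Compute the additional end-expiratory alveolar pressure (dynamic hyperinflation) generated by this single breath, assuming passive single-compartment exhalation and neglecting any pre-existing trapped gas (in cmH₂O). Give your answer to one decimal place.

2.3

Vt = flow × Ti = 0.5333 L/s × 1.10 s × 1000 mL/L = 586.63 mL.
R = (PIP − Pplat)/V̇ = (24.9 − 18.7) / 0.5333 = 6.2/0.5333 = 11.626 cmH2O·s/L.
C = Vt/(Pplat − PEEP) = 586.63 / (18.7 − 6) = 586.63/12.7 = 46.191 mL/cmH2O.
τ = R × C = 11.626 × 0.04619 L/cmH2O = 0.537 s.
Fraction remaining = e^(−Te/τ) = e^(−0.91/0.537) = 0.1837; trapped volume = 586.63 × 0.1837 = 107.76 mL.
Additional alveolar pressure from trapping ≈ V_trapped / C = 107.76 / 46.191 = 2.333 cmH2O.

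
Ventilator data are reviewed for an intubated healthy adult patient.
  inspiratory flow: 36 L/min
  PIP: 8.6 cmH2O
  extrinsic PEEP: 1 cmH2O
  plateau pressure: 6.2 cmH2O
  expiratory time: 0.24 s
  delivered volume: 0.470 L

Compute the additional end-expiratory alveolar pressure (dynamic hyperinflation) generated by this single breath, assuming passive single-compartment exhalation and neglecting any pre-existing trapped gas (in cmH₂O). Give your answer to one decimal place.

Flow: 36 L/min ÷ 60 = 0.6 L/s.
R = (PIP − Pplat)/V̇ = (8.6 − 6.2) / 0.6 = 2.4/0.6 = 4.0 cmH2O·s/L.
C = Vt/(Pplat − PEEP) = 470.0 / (6.2 − 1) = 470.0/5.2 = 90.385 mL/cmH2O.
τ = R × C = 4.0 × 0.09039 L/cmH2O = 0.3616 s.
Fraction remaining = e^(−Te/τ) = e^(−0.24/0.3616) = 0.5149; trapped volume = 470.0 × 0.5149 = 242.0 mL.
Additional alveolar pressure from trapping ≈ V_trapped / C = 242.0 / 90.385 = 2.677 cmH2O.

2.7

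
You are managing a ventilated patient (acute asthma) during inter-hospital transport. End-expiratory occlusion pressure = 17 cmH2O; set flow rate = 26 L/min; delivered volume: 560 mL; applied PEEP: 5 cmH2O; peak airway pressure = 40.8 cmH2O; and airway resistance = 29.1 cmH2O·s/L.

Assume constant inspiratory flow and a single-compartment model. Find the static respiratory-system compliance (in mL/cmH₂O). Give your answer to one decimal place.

Flow: 26 L/min ÷ 60 = 0.4333 L/s.
Total PEEP = 17 cmH2O (set 5 + intrinsic 12); this is the baseline alveolar pressure.
Equation of motion (constant flow): PIP = Vt/C + R·V̇ + PEEP.
Vt/C = PIP − R·V̇ − PEEP = 40.8 − 29.1×0.4333 − 17 = 40.8 − 12.609 − 17 = 11.191 cmH2O.
C = Vt / 11.191 = 560 / 11.191 = 50.04 mL/cmH2O.

50.0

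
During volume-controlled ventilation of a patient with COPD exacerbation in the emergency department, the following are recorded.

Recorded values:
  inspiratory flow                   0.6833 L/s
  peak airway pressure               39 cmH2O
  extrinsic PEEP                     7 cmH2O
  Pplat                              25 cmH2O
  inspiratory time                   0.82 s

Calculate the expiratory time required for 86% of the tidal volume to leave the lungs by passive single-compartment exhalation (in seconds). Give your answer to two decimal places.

Vt = flow × Ti = 0.6833 L/s × 0.82 s × 1000 mL/L = 560.31 mL.
R = (PIP − Pplat)/V̇ = (39 − 25) / 0.6833 = 14.0/0.6833 = 20.489 cmH2O·s/L.
C = Vt/(Pplat − PEEP) = 560.31 / (25 − 7) = 560.31/18.0 = 31.128 mL/cmH2O.
τ = R × C = 20.489 × 0.03113 L/cmH2O = 0.6378 s.
t = −τ·ln(1 − 0.86) = −0.6378·ln(0.14) = 1.254 s.

1.25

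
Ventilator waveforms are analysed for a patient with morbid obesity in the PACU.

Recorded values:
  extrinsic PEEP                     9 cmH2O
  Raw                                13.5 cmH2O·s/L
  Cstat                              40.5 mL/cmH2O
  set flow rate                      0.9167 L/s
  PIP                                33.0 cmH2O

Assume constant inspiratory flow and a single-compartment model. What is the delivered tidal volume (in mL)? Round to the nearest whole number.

471

Equation of motion (constant flow): PIP = Vt/C + R·V̇ + PEEP.
Vt/C = PIP − R·V̇ − PEEP = 33.0 − 12.375 − 9 = 11.625 cmH2O.
Vt = C × 11.625 = 40.5 × 11.625 = 470.81 mL.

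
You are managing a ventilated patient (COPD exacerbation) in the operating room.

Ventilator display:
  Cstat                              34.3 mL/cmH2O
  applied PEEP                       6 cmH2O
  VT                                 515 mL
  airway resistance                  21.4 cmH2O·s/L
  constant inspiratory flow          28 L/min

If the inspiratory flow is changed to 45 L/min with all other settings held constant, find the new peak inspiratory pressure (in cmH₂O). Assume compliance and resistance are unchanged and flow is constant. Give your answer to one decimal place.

Flow: 28 L/min ÷ 60 = 0.4667 L/s.
New flow: 45 L/min ÷ 60 = 0.75 L/s.
PIP = Vt/C + R·V̇ + PEEP (constant-flow equation of motion).
Only the resistive term changes: ΔPIP = R × ΔV̇ = 21.4 × (0.75 − 0.4667) = 21.4 × 0.2833 = 6.063 cmH2O.
Original PIP = 515/34.3 + 21.4×0.4667 + 6 = 31.002 cmH2O; new PIP = 31.002 + (6.063) = 37.065 cmH2O.

37.1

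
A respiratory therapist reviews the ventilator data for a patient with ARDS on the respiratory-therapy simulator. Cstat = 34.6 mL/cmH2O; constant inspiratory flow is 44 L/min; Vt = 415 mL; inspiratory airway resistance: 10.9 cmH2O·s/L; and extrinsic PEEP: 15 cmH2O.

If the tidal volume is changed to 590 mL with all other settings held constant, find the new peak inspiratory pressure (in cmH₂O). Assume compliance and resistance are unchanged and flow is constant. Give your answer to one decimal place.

40.0

Flow: 44 L/min ÷ 60 = 0.7333 L/s.
PIP = Vt/C + R·V̇ + PEEP (constant-flow equation of motion).
Only the elastic term changes: ΔPIP = ΔVt / C = (590 − 415) / 34.6 = 5.058 cmH2O.
Original PIP = 415/34.6 + 10.9×0.7333 + 15 = 34.987 cmH2O; new PIP = 34.987 + (5.058) = 40.045 cmH2O.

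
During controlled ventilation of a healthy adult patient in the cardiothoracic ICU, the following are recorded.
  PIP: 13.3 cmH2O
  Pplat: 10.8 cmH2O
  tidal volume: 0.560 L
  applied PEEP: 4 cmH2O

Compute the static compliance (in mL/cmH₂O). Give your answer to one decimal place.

Cstat = Vt / (Pplat − PEEP) = 560 / (10.8 − 4) = 560 / 6.8 = 82.353 mL/cmH2O.

82.4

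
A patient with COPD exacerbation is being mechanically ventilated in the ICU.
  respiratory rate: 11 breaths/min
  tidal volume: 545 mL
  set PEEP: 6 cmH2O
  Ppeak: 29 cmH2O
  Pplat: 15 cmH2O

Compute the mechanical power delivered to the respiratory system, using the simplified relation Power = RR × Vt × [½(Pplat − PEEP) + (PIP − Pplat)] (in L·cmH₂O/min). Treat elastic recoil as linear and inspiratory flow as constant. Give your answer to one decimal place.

Per-breath work = Vt × [½(Pplat−PEEP) + (PIP−Pplat)] = 0.545 × [0.5×9.0 + 14.0] = 0.545 × 18.5 = 10.083 L·cmH2O.
Power = 11 × 10.083 = 110.91 L·cmH2O/min.

110.9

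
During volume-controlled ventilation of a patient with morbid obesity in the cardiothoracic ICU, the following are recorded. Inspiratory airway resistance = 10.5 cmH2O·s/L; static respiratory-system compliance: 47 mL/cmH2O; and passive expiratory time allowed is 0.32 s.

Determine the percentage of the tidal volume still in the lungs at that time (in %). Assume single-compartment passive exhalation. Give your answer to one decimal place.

52.3

τ = R × C = 10.5 × 47 mL/cmH2O = 10.5 × 0.047 L/cmH2O = 0.4935 s.
Passive exhalation: V(t)/V₀ = e^(−t/τ) = e^(−0.32/0.4935) = 0.5229.
Fraction remaining = 0.5229 → 52.29%.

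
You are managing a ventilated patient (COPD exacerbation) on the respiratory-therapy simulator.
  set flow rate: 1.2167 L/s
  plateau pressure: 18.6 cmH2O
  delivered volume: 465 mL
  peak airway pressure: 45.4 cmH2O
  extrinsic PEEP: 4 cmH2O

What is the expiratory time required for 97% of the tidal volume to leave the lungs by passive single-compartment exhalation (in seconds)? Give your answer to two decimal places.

2.46

R = (PIP − Pplat)/V̇ = (45.4 − 18.6) / 1.2167 = 26.8/1.2167 = 22.027 cmH2O·s/L.
C = Vt/(Pplat − PEEP) = 465.0 / (18.6 − 4) = 465.0/14.6 = 31.849 mL/cmH2O.
τ = R × C = 22.027 × 0.03185 L/cmH2O = 0.7016 s.
t = −τ·ln(1 − 0.97) = −0.7016·ln(0.03) = 2.46 s.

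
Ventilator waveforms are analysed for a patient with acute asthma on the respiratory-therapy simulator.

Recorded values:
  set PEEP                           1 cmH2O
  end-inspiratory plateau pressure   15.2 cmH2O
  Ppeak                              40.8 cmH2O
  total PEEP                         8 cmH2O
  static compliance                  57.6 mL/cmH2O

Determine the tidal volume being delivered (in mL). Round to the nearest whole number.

End-expiratory occlusion gives total PEEP = 8 cmH2O (intrinsic PEEP = 8 − 1 = 7). Use total PEEP for the elastic gradient.
Vt = Cstat × (Pplat − PEEPtotal) = 57.6 × (15.2 − 8) = 57.6 × 7.2 = 414.72 mL.

415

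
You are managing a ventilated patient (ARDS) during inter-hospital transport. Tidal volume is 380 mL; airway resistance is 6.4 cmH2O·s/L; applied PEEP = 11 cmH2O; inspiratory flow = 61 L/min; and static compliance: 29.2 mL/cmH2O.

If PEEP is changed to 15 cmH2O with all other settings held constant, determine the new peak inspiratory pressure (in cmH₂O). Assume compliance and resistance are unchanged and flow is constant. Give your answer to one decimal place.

Flow: 61 L/min ÷ 60 = 1.0167 L/s.
PIP = Vt/C + R·V̇ + PEEP (constant-flow equation of motion).
Only the baseline term changes: ΔPIP = ΔPEEP = 15 − 11 = 4.0 cmH2O.
Original PIP = 380/29.2 + 6.4×1.0167 + 11 = 30.521 cmH2O; new PIP = 30.521 + (4.0) = 34.521 cmH2O.

34.5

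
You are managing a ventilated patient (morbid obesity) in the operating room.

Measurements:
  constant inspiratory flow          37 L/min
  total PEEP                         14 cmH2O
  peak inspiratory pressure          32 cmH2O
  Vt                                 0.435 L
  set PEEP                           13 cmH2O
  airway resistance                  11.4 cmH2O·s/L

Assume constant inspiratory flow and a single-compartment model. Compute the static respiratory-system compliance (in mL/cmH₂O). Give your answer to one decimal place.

39.7

Flow: 37 L/min ÷ 60 = 0.6167 L/s.
Total PEEP = 14 cmH2O (set 13 + intrinsic 1); this is the baseline alveolar pressure.
Equation of motion (constant flow): PIP = Vt/C + R·V̇ + PEEP.
Vt/C = PIP − R·V̇ − PEEP = 32 − 11.4×0.6167 − 14 = 32 − 7.03 − 14 = 10.97 cmH2O.
C = Vt / 10.97 = 435 / 10.97 = 39.654 mL/cmH2O.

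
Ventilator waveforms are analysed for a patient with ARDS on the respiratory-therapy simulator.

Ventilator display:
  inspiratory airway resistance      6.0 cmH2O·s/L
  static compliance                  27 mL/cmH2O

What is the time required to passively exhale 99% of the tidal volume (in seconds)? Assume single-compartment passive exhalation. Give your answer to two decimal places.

0.75

τ = R × C = 6.0 × 27 mL/cmH2O = 6.0 × 0.027 L/cmH2O = 0.162 s.
Exhaled fraction f = 1 − e^(−t/τ) → t = −τ·ln(1 − f) = −0.162·ln(0.01) = 0.746 s.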